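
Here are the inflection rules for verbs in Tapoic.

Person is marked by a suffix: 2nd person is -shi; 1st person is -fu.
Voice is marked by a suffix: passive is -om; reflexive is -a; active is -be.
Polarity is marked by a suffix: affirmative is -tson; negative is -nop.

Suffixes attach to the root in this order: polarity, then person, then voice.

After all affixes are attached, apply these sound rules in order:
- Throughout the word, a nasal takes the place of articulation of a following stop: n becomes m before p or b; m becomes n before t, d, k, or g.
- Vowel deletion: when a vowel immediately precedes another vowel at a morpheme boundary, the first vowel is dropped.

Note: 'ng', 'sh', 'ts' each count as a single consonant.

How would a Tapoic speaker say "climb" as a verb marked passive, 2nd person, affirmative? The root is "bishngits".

Attach polarity affirmative -tson → bishngitstson.
Attach person 2nd person -shi → bishngitstsonshi.
Attach voice passive -om → bishngitstsonshiom.
Nasal assimilation: no change.
Apply vowel deletion: bishngitstsonshiom → bishngitstsonshom.

bishngitstsonshom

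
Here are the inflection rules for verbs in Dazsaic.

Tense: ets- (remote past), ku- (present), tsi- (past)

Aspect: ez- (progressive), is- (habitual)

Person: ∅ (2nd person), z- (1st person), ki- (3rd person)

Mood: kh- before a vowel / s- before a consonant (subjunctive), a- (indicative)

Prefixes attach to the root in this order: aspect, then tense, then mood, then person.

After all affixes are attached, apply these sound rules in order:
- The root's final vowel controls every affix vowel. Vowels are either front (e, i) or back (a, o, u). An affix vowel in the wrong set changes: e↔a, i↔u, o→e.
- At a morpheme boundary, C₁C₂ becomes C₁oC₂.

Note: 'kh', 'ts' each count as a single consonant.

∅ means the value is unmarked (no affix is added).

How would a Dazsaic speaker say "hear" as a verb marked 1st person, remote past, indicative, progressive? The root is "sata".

Attach aspect progressive ez- → ezsata.
Attach tense remote past ets- → etsezsata.
Attach mood indicative a- → aetsezsata.
Attach person 1st person z- → zaetsezsata.
Apply vowel harmony: zaetsezsata → zaatsazsata.
Apply epenthesis: zaatsazsata → zaatsazosata.

zaatsazosata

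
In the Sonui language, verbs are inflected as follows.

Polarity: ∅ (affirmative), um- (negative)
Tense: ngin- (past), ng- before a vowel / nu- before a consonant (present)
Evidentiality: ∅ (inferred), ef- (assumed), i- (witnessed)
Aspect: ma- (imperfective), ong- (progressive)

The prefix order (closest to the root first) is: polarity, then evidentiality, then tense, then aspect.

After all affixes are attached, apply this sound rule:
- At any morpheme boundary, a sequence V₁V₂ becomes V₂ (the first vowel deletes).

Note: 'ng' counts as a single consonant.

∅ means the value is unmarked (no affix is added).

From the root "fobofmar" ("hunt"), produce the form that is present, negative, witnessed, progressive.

ongngumfobofmar

Attach polarity negative um- → umfobofmar.
Attach evidentiality witnessed i- → iumfobofmar.
Attach tense present ng- (before vowel 'i') → ngiumfobofmar.
Attach aspect progressive ong- → ongngiumfobofmar.
Apply vowel deletion: ongngiumfobofmar → ongngumfobofmar.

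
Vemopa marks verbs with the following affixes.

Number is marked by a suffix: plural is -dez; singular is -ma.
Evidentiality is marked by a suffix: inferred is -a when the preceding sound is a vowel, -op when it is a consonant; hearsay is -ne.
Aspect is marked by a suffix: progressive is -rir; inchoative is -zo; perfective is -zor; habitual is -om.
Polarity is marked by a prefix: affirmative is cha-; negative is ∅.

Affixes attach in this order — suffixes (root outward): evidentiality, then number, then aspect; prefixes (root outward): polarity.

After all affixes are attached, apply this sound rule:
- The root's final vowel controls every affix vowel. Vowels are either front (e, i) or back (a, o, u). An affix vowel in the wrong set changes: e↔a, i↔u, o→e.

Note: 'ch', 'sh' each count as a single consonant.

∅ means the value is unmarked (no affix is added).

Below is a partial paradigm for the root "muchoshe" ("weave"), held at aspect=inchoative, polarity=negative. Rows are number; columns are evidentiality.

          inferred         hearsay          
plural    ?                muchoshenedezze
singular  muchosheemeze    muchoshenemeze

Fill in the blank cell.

Attach evidentiality inferred -a (after vowel 'e') → muchoshea.
Attach number plural -dez → muchosheadez.
Attach aspect inchoative -zo → muchosheadezzo.
polarity = negative: zero marking, form stays muchosheadezzo.
Apply vowel harmony: muchosheadezzo → muchosheedezze.

muchosheedezze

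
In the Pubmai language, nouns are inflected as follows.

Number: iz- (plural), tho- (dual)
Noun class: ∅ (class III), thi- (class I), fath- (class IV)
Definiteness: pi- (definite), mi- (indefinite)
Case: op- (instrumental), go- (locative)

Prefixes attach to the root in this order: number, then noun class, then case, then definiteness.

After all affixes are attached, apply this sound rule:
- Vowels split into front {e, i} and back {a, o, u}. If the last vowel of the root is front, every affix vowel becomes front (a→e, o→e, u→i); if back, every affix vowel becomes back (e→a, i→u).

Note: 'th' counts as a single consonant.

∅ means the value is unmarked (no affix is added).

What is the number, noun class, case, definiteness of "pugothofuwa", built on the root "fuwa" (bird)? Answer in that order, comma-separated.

dual, class III, locative, definite

Segment: pi-go-tho-fuwa.
number: tho- → dual.
noun class: ∅ → class III.
case: go- → locative.
definiteness: pi- → definite.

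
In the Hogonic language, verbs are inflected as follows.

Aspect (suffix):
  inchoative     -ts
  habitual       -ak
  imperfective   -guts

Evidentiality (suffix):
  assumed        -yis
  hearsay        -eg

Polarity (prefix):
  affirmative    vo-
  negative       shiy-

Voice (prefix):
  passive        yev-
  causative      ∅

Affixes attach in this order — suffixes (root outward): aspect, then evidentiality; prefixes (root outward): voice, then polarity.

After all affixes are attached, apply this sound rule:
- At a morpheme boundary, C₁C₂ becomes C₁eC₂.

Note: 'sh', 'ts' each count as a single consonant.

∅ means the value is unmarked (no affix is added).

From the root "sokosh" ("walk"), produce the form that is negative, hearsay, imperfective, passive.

shiyeyevesokoshegutseg

Attach aspect imperfective -guts → sokoshguts.
Attach evidentiality hearsay -eg → sokoshgutseg.
Attach voice passive yev- → yevsokoshgutseg.
Attach polarity negative shiy- → shiyyevsokoshgutseg.
Apply epenthesis: shiyyevsokoshgutseg → shiyeyevesokoshegutseg.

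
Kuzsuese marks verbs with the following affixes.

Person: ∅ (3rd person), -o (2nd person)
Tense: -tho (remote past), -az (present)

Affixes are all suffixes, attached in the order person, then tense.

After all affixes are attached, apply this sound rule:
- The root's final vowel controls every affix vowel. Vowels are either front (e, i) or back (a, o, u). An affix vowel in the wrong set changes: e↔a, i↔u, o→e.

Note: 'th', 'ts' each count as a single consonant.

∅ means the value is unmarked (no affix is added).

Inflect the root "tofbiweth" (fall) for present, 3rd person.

person = 3rd person: zero marking, form stays tofbiweth.
Attach tense present -az → tofbiwethaz.
Apply vowel harmony: tofbiwethaz → tofbiwethez.

tofbiwethez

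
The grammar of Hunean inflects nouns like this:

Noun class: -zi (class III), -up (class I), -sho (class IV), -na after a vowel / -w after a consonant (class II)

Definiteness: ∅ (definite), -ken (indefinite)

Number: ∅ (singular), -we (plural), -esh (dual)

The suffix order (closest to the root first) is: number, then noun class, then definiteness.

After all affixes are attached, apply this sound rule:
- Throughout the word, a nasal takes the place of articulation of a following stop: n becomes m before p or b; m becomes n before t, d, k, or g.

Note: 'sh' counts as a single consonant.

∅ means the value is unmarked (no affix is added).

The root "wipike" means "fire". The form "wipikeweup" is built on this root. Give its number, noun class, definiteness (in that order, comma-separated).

plural, class I, definite

Segment: wipike-we-up.
number: -we → plural.
noun class: -up → class I.
definiteness: ∅ → definite.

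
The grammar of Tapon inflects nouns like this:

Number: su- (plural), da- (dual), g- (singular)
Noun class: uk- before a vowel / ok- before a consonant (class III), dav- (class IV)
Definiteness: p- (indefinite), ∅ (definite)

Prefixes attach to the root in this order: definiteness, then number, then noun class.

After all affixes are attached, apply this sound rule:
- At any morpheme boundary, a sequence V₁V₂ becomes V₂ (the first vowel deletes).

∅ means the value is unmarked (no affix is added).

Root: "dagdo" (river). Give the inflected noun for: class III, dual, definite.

okdadagdo

definiteness = definite: zero marking, form stays dagdo.
Attach number dual da- → dadagdo.
Attach noun class class III ok- (before consonant 'd') → okdadagdo.
Vowel deletion: no change.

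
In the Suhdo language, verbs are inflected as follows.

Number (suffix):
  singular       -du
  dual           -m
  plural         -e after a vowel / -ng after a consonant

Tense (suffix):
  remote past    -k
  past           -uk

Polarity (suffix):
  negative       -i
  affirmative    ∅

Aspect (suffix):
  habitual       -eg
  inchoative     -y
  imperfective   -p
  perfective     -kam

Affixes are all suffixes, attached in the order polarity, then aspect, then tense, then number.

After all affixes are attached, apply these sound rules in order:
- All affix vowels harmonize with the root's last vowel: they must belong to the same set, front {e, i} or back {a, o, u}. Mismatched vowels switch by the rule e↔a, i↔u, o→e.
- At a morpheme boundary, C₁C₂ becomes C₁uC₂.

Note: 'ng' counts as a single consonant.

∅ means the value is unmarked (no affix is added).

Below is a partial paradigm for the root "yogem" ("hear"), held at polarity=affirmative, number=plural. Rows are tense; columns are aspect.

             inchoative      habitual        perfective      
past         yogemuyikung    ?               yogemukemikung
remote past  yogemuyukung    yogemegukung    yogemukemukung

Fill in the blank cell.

yogemegikung

polarity = affirmative: zero marking, form stays yogem.
Attach aspect habitual -eg → yogemeg.
Attach tense past -uk → yogemeguk.
Attach number plural -ng (after consonant 'k') → yogemegukng.
Apply vowel harmony: yogemegukng → yogemegikng.
Apply epenthesis: yogemegikng → yogemegikung.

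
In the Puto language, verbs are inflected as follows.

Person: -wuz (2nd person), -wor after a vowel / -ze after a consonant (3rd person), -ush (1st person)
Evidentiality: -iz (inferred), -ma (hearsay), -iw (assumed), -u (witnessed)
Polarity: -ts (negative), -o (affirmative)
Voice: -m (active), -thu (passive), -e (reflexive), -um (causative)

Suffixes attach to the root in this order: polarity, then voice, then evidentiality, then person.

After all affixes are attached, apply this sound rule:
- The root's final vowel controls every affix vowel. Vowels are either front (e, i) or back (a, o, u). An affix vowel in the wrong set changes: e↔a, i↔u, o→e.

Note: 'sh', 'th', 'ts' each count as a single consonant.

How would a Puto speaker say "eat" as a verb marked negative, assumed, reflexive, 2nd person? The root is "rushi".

rushitseiwwiz

Attach polarity negative -ts → rushits.
Attach voice reflexive -e → rushitse.
Attach evidentiality assumed -iw → rushitseiw.
Attach person 2nd person -wuz → rushitseiwwuz.
Apply vowel harmony: rushitseiwwuz → rushitseiwwiz.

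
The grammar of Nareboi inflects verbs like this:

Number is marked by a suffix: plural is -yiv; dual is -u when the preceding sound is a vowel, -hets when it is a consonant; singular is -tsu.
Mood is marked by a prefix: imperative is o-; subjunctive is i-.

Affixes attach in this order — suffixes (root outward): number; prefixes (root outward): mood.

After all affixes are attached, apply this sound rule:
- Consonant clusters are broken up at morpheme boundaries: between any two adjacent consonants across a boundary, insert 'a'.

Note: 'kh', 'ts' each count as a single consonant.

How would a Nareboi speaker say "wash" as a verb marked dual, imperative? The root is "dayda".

odaydau

Attach number dual -u (after vowel 'a') → daydau.
Attach mood imperative o- → odaydau.
Epenthesis: no change.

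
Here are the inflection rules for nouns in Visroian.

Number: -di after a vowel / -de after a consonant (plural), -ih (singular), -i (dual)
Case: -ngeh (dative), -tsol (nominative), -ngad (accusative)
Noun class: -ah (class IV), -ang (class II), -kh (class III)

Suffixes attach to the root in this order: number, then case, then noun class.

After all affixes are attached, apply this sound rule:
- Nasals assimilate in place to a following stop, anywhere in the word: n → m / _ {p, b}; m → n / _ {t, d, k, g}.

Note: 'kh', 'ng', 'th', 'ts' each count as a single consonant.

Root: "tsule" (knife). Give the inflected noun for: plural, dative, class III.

tsuledingehkh

Attach number plural -di (after vowel 'e') → tsuledi.
Attach case dative -ngeh → tsuledingeh.
Attach noun class class III -kh → tsuledingehkh.
Nasal assimilation: no change.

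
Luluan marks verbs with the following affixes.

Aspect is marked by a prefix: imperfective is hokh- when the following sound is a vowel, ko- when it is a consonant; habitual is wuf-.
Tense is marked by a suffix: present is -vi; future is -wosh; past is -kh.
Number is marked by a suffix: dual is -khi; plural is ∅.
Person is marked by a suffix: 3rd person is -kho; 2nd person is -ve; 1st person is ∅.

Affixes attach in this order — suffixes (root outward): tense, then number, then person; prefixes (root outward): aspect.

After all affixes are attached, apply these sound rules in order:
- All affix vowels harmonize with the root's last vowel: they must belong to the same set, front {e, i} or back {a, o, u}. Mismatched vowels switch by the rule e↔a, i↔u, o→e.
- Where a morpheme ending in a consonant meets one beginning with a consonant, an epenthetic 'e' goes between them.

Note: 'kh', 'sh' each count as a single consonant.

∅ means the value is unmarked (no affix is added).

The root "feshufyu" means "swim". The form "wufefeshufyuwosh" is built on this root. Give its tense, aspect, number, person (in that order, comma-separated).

future, habitual, plural, 1st person

Segment: wuf-feshufyu-wosh.
tense: -wosh → future.
aspect: wuf- → habitual.
number: ∅ → plural.
person: ∅ → 1st person.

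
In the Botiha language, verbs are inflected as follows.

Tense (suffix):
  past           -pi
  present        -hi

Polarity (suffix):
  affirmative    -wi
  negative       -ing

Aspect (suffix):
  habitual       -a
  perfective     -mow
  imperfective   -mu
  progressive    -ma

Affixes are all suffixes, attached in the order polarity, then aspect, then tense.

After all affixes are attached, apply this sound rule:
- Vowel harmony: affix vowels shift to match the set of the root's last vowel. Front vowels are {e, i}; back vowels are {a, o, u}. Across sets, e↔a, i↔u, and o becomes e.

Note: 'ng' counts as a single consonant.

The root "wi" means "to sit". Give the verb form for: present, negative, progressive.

Attach polarity negative -ing → wiing.
Attach aspect progressive -ma → wiingma.
Attach tense present -hi → wiingmahi.
Apply vowel harmony: wiingmahi → wiingmehi.

wiingmehi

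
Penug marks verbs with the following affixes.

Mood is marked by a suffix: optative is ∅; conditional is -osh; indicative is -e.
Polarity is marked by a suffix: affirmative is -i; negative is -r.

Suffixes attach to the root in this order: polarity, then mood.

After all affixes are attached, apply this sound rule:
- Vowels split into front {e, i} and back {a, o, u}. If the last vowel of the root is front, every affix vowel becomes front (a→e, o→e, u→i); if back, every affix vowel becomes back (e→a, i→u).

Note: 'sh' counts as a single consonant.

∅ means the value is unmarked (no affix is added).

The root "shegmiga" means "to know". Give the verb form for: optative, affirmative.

shegmigau

Attach polarity affirmative -i → shegmigai.
mood = optative: zero marking, form stays shegmigai.
Apply vowel harmony: shegmigai → shegmigau.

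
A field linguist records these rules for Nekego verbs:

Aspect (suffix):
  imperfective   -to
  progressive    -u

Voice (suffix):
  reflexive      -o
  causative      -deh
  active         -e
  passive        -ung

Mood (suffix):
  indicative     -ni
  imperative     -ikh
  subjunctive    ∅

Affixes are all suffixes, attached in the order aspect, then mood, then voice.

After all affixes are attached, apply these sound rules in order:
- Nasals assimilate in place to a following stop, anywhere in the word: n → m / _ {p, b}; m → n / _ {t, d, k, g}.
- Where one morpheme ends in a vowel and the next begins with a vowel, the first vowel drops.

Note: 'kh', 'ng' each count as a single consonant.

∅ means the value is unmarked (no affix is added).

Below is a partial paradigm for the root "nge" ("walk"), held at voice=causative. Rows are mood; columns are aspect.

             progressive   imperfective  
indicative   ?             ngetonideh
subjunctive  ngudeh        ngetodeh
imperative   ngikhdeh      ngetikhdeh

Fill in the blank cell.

ngunideh

Attach aspect progressive -u → ngeu.
Attach mood indicative -ni → ngeuni.
Attach voice causative -deh → ngeunideh.
Nasal assimilation: no change.
Apply vowel deletion: ngeunideh → ngunideh.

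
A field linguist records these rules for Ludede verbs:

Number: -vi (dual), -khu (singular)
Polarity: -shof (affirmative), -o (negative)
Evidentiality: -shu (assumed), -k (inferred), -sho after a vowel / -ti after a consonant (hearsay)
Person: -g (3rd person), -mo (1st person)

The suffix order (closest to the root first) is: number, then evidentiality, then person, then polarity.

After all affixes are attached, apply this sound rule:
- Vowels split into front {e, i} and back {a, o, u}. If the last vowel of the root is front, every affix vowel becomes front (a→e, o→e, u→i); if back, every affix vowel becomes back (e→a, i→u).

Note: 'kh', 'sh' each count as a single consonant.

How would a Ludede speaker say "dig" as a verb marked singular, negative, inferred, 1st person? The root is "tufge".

Attach number singular -khu → tufgekhu.
Attach evidentiality inferred -k → tufgekhuk.
Attach person 1st person -mo → tufgekhukmo.
Attach polarity negative -o → tufgekhukmoo.
Apply vowel harmony: tufgekhukmoo → tufgekhikmee.

tufgekhikmee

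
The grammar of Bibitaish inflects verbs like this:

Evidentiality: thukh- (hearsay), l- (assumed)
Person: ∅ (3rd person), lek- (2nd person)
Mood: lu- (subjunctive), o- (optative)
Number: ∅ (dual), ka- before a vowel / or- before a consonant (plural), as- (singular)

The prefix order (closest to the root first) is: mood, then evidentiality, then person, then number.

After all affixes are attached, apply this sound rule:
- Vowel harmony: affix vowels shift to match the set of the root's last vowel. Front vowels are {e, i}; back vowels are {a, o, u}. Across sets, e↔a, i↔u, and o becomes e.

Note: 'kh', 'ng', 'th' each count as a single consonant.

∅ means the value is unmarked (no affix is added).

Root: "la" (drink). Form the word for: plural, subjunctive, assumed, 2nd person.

Attach mood subjunctive lu- → lula.
Attach evidentiality assumed l- → llula.
Attach person 2nd person lek- → lekllula.
Attach number plural or- (before consonant 'l') → orlekllula.
Apply vowel harmony: orlekllula → orlakllula.

orlakllula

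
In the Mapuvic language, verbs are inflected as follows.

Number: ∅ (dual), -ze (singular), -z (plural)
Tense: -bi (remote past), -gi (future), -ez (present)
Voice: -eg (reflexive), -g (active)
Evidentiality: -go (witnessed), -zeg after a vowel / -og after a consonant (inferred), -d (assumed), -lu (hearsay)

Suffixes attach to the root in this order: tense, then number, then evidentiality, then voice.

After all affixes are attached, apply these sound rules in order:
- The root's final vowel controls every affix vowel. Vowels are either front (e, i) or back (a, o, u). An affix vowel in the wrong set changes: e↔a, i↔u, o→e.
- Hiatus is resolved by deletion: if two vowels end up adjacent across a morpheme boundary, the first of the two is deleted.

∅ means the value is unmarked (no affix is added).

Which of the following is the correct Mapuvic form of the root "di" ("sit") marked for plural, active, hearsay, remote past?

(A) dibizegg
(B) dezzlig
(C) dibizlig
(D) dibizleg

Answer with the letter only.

C

Attach tense remote past -bi → dibi.
Attach number plural -z → dibiz.
Attach evidentiality hearsay -lu → dibizlu.
Attach voice active -g → dibizlug.
Apply vowel harmony: dibizlug → dibizlig.
Vowel deletion: no change.
So the correct form is dibizlig, option (C).
(D) dibizleg is wrong: it uses reflexive instead of active for voice.
(A) dibizegg is wrong: it uses inferred instead of hearsay for evidentiality.
(B) dezzlig is wrong: it uses present instead of remote past for tense.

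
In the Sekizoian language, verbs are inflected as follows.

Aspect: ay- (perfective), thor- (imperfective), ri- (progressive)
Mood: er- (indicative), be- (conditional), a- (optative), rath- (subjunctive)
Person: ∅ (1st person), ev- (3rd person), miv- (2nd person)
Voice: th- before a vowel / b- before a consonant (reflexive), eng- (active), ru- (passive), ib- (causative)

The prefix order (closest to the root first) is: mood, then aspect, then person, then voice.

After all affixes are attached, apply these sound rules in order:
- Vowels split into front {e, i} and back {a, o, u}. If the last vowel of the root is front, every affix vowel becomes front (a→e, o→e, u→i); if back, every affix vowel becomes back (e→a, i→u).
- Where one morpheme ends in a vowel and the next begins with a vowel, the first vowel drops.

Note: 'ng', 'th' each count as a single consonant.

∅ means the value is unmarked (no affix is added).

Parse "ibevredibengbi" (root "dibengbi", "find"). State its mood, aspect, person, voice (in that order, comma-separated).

optative, progressive, 3rd person, causative

Segment: ib-ev-ri-a-dibengbi.
mood: a- → optative.
aspect: ri- → progressive.
person: ev- → 3rd person.
voice: ib- → causative.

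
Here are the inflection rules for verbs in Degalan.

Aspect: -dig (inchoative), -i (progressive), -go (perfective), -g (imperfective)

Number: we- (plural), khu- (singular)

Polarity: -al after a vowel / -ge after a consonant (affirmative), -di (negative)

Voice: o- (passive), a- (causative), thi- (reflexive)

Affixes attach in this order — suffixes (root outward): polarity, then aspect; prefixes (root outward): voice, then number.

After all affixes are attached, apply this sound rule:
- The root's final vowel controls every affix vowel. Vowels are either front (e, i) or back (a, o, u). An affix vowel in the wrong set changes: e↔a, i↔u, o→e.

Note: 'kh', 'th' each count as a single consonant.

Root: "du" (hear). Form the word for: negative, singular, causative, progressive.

Attach polarity negative -di → dudi.
Attach voice causative a- → adudi.
Attach number singular khu- → khuadudi.
Attach aspect progressive -i → khuadudii.
Apply vowel harmony: khuadudii → khuaduduu.

khuaduduu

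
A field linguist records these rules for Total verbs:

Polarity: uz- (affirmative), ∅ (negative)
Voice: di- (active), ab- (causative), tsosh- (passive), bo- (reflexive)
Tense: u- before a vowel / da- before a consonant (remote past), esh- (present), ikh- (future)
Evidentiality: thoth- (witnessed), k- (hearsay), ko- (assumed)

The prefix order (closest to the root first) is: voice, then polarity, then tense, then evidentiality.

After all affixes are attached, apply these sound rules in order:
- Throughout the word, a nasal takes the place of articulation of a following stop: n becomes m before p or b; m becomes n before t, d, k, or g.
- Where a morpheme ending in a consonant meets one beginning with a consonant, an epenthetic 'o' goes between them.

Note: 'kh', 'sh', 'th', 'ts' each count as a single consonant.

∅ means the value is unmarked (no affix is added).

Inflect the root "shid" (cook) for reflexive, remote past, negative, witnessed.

Attach voice reflexive bo- → boshid.
polarity = negative: zero marking, form stays boshid.
Attach tense remote past da- (before consonant 'b') → daboshid.
Attach evidentiality witnessed thoth- → thothdaboshid.
Nasal assimilation: no change.
Apply epenthesis: thothdaboshid → thothodaboshid.

thothodaboshid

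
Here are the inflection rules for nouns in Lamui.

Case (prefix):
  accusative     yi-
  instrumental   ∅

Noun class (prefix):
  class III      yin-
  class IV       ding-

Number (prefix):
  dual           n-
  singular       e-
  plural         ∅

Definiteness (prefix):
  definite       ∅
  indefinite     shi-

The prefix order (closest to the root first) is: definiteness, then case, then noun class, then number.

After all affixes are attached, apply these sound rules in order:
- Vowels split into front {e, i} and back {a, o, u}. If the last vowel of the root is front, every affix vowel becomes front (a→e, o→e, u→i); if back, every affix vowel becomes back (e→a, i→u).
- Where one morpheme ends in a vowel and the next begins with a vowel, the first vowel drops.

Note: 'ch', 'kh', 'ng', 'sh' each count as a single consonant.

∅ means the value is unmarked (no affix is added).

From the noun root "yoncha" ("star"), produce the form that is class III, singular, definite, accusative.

definiteness = definite: zero marking, form stays yoncha.
Attach case accusative yi- → yiyoncha.
Attach noun class class III yin- → yinyiyoncha.
Attach number singular e- → eyinyiyoncha.
Apply vowel harmony: eyinyiyoncha → ayunyuyoncha.
Vowel deletion: no change.

ayunyuyoncha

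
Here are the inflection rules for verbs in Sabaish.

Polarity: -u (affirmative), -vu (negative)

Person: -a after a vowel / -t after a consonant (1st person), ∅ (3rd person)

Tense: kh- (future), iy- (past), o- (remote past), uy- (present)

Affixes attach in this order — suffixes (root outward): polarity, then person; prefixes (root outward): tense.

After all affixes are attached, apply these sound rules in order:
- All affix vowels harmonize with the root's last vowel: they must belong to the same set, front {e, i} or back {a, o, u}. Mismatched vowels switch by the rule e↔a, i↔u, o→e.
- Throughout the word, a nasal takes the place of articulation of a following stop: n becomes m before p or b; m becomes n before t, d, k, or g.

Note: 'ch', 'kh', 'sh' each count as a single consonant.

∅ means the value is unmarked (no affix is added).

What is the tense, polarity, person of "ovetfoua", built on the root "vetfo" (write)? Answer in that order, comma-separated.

remote past, affirmative, 1st person

Segment: o-vetfo-u-a.
tense: o- → remote past.
polarity: -u → affirmative.
person: -a/t → 1st person.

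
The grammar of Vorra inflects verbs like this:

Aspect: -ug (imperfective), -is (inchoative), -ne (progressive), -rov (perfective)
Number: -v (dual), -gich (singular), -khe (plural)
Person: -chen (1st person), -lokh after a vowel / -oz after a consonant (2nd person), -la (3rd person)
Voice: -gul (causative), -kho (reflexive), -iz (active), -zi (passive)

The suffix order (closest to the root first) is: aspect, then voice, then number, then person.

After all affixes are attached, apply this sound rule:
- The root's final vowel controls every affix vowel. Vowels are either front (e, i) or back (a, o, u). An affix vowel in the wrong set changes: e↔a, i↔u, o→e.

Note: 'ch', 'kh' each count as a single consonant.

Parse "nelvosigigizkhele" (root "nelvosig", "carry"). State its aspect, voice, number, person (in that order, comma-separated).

imperfective, active, plural, 3rd person

Segment: nelvosig-ug-iz-khe-la.
aspect: -ug → imperfective.
voice: -iz → active.
number: -khe → plural.
person: -la → 3rd person.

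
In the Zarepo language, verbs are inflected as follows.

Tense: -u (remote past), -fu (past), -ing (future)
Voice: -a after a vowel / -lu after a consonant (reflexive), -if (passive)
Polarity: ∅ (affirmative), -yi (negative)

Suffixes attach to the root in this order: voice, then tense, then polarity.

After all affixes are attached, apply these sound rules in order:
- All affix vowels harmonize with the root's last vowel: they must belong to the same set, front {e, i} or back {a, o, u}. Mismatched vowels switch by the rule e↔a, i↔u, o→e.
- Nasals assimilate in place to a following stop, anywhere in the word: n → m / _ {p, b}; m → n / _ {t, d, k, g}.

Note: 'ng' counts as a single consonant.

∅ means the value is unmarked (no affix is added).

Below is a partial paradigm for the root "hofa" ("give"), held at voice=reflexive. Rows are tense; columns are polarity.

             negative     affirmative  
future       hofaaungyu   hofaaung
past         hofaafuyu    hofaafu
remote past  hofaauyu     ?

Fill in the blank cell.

hofaau

Attach voice reflexive -a (after vowel 'a') → hofaa.
Attach tense remote past -u → hofaau.
polarity = affirmative: zero marking, form stays hofaau.
Vowel harmony: no change.
Nasal assimilation: no change.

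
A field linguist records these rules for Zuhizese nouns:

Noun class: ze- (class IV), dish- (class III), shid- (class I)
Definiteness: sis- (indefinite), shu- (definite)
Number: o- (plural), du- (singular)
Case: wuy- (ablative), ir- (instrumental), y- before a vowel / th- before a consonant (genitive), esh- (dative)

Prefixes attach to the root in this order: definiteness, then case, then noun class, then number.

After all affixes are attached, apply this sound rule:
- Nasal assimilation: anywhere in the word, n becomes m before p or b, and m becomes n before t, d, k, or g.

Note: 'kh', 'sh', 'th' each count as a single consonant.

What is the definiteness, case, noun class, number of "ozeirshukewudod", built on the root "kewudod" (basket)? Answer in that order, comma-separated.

definite, instrumental, class IV, plural

Segment: o-ze-ir-shu-kewudod.
definiteness: shu- → definite.
case: ir- → instrumental.
noun class: ze- → class IV.
number: o- → plural.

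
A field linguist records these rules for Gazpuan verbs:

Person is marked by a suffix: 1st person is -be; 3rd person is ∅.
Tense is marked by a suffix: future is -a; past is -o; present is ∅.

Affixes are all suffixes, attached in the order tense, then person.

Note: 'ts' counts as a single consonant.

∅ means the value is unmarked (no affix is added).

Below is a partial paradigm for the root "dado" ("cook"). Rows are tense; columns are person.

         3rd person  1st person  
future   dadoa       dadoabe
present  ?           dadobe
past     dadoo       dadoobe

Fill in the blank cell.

tense = present: zero marking, form stays dado.
person = 3rd person: zero marking, form stays dado.

dado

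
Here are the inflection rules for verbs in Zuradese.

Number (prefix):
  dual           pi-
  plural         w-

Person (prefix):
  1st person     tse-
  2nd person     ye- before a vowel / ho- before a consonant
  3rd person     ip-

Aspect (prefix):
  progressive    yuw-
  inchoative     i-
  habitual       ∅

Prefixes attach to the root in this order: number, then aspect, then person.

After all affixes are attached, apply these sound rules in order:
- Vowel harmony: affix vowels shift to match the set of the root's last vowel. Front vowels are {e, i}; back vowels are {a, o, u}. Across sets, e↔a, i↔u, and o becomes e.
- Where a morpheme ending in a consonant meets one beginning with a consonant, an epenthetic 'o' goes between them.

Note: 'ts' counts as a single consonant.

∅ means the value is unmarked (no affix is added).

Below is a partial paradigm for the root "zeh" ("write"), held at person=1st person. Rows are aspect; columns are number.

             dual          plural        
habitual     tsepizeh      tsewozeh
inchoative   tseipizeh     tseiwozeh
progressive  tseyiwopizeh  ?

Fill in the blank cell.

tseyiwowozeh

Attach number plural w- → wzeh.
Attach aspect progressive yuw- → yuwwzeh.
Attach person 1st person tse- → tseyuwwzeh.
Apply vowel harmony: tseyuwwzeh → tseyiwwzeh.
Apply epenthesis: tseyiwwzeh → tseyiwowozeh.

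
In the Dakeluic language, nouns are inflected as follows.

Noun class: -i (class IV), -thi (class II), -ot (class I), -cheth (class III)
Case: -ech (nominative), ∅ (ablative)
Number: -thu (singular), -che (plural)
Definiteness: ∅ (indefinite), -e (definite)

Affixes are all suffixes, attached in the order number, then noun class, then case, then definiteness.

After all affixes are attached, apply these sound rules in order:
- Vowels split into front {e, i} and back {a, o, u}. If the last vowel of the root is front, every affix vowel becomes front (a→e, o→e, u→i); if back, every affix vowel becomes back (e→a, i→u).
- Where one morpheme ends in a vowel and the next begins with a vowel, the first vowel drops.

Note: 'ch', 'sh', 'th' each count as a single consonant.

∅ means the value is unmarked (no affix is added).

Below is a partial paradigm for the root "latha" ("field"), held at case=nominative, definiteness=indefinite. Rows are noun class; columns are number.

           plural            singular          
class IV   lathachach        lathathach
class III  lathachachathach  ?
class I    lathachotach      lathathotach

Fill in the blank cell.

lathathuchathach

Attach number singular -thu → lathathu.
Attach noun class class III -cheth → lathathucheth.
Attach case nominative -ech → lathathuchethech.
definiteness = indefinite: zero marking, form stays lathathuchethech.
Apply vowel harmony: lathathuchethech → lathathuchathach.
Vowel deletion: no change.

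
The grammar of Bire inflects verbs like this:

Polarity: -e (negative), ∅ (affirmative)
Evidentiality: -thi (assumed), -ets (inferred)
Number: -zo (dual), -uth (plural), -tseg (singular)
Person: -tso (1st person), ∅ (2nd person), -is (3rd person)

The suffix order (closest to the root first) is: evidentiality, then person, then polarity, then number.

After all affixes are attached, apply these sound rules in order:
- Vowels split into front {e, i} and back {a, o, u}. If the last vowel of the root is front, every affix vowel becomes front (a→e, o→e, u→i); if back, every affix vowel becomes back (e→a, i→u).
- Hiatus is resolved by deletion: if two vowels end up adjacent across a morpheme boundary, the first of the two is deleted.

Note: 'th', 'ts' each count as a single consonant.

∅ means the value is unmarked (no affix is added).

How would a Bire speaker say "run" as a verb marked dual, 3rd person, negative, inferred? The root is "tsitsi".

tsitsetsiseze

Attach evidentiality inferred -ets → tsitsiets.
Attach person 3rd person -is → tsitsietsis.
Attach polarity negative -e → tsitsietsise.
Attach number dual -zo → tsitsietsisezo.
Apply vowel harmony: tsitsietsisezo → tsitsietsiseze.
Apply vowel deletion: tsitsietsiseze → tsitsetsiseze.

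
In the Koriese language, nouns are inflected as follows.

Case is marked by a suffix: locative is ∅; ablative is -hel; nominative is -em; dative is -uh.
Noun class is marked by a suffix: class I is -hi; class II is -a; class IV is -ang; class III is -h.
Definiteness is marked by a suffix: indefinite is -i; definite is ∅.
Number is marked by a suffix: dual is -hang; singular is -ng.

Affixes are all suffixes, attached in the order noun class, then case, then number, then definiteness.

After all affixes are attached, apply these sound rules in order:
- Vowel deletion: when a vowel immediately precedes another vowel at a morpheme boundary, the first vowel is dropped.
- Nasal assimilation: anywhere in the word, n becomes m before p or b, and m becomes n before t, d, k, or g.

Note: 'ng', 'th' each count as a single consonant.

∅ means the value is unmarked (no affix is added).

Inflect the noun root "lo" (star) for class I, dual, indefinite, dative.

lohuhhangi

Attach noun class class I -hi → lohi.
Attach case dative -uh → lohiuh.
Attach number dual -hang → lohiuhhang.
Attach definiteness indefinite -i → lohiuhhangi.
Apply vowel deletion: lohiuhhangi → lohuhhangi.
Nasal assimilation: no change.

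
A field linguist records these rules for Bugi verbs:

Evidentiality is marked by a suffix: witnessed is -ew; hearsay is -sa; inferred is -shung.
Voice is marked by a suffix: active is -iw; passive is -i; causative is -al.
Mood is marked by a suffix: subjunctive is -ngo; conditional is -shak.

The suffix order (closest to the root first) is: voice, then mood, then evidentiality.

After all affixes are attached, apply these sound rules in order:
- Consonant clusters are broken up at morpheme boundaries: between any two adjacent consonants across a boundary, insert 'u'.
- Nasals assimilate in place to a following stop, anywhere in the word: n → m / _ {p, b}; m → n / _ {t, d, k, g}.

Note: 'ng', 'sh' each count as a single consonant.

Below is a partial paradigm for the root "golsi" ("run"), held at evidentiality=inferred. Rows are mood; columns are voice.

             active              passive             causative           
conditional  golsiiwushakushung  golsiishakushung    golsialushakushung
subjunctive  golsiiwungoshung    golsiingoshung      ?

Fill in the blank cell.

Attach voice causative -al → golsial.
Attach mood subjunctive -ngo → golsialngo.
Attach evidentiality inferred -shung → golsialngoshung.
Apply epenthesis: golsialngoshung → golsialungoshung.
Nasal assimilation: no change.

golsialungoshung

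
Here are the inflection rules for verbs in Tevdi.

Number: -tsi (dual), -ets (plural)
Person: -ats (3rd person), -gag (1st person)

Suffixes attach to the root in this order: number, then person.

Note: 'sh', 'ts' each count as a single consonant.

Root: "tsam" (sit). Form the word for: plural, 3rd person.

Attach number plural -ets → tsamets.
Attach person 3rd person -ats → tsametsats.

tsametsats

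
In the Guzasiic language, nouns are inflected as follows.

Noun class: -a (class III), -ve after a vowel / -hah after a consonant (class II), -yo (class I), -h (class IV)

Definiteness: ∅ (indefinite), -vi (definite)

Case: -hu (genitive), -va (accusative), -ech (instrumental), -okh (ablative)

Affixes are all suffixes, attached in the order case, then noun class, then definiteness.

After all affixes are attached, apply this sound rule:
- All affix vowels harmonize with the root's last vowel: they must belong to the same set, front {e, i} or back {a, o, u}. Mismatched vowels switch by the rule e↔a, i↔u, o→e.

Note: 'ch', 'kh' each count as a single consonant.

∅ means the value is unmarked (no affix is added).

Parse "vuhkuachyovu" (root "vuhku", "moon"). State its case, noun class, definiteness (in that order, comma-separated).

instrumental, class I, definite

Segment: vuhku-ech-yo-vi.
case: -ech → instrumental.
noun class: -yo → class I.
definiteness: -vi → definite.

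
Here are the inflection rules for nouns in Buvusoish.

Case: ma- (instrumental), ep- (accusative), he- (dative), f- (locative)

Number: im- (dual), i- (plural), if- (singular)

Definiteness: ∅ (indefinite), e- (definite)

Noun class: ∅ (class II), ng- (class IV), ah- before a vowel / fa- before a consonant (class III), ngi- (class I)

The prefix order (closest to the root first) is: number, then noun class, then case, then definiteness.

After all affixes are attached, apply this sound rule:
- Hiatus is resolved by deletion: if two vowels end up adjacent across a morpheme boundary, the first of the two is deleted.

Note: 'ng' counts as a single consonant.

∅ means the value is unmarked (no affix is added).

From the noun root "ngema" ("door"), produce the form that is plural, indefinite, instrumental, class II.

Attach number plural i- → ingema.
noun class = class II: zero marking, form stays ingema.
Attach case instrumental ma- → maingema.
definiteness = indefinite: zero marking, form stays maingema.
Apply vowel deletion: maingema → mingema.

mingema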